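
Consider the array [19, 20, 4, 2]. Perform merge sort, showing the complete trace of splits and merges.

Merge sort trace:

Split: [19, 20, 4, 2] -> [19, 20] and [4, 2]
  Split: [19, 20] -> [19] and [20]
  Merge: [19] + [20] -> [19, 20]
  Split: [4, 2] -> [4] and [2]
  Merge: [4] + [2] -> [2, 4]
Merge: [19, 20] + [2, 4] -> [2, 4, 19, 20]

Final sorted array: [2, 4, 19, 20]

The merge sort proceeds by recursively splitting the array and merging sorted halves.
After all merges, the sorted array is [2, 4, 19, 20].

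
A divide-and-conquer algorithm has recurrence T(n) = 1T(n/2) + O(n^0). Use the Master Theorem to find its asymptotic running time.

Master Theorem for T(n) = 1T(n/2) + O(n^0):

a = 1, b = 2, c = 0
log_b(a) = log_2(1) = 0.0000

Case 2: c = 0 = log_2(1) = 0.0000
T(n) = O(n^0 log n) = O(log n)

For T(n) = 1T(n/2) + O(n^0): log_2(1) = 0.0000. This is Case 2 of the Master Theorem (c = log_b(a), equal work at all levels), giving O(log n).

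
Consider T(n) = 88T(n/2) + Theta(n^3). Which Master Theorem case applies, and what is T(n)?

Master Theorem for T(n) = 88T(n/2) + O(n^3):

a = 88, b = 2, c = 3
log_b(a) = log_2(88) = 6.4594

Case 1: c = 3 < log_2(88) = 6.4594
T(n) = O(n^(log_2 88))

For T(n) = 88T(n/2) + O(n^3): log_2(88) = 6.4594. This is Case 1 of the Master Theorem (c < log_b(a), work dominated by leaves), giving O(n^(log_2 88)).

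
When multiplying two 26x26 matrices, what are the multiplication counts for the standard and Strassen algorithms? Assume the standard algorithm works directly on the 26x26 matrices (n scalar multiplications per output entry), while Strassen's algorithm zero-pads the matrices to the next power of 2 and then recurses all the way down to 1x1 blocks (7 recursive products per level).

Matrix multiplication for 26x26 matrices:

Strassen's algorithm requires power-of-2 dimensions. Pad 26x26 to 32x32 (next power of 2).

Standard algorithm: 26^3 = 17576 multiplications
Strassen's algorithm: 7^(log2(32)) = 7^5 = 16807 multiplications
Savings: 17576 - 16807 = 769 multiplications

Standard: 17576 multiplications (26^3). Strassen: 16807 multiplications (7^5, after padding to 32x32). Strassen reduces 8 recursive multiplications to 7 at each level.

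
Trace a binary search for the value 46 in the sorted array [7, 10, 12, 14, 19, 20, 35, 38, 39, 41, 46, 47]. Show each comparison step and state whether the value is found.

Binary search for 46 in [7, 10, 12, 14, 19, 20, 35, 38, 39, 41, 46, 47]:

lo=0, hi=11, mid=5, arr[mid]=20 -> 20 < 46, search right half
lo=6, hi=11, mid=8, arr[mid]=39 -> 39 < 46, search right half
lo=9, hi=11, mid=10, arr[mid]=46 -> Found target at index 10!

Binary search finds 46 at index 10 after 3 comparisons. The search repeatedly halves the search space by comparing with the middle element.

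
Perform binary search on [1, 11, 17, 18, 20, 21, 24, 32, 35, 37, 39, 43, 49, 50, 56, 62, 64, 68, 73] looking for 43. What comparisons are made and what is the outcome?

Binary search for 43 in [1, 11, 17, 18, 20, 21, 24, 32, 35, 37, 39, 43, 49, 50, 56, 62, 64, 68, 73]:

lo=0, hi=18, mid=9, arr[mid]=37 -> 37 < 43, search right half
lo=10, hi=18, mid=14, arr[mid]=56 -> 56 > 43, search left half
lo=10, hi=13, mid=11, arr[mid]=43 -> Found target at index 11!

Binary search finds 43 at index 11 after 3 comparisons. The search repeatedly halves the search space by comparing with the middle element.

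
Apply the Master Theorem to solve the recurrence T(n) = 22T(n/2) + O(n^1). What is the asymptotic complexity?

Master Theorem for T(n) = 22T(n/2) + O(n^1):

a = 22, b = 2, c = 1
log_b(a) = log_2(22) = 4.4594

Case 1: c = 1 < log_2(22) = 4.4594
T(n) = O(n^(log_2 22))

For T(n) = 22T(n/2) + O(n^1): log_2(22) = 4.4594. This is Case 1 of the Master Theorem (c < log_b(a), work dominated by leaves), giving O(n^(log_2 22)).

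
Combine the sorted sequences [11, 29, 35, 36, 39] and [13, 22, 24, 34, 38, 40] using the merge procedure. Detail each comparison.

Merging process:

Compare 11 vs 13: take 11 from left. Merged: [11]
Compare 29 vs 13: take 13 from right. Merged: [11, 13]
Compare 29 vs 22: take 22 from right. Merged: [11, 13, 22]
Compare 29 vs 24: take 24 from right. Merged: [11, 13, 22, 24]
Compare 29 vs 34: take 29 from left. Merged: [11, 13, 22, 24, 29]
Compare 35 vs 34: take 34 from right. Merged: [11, 13, 22, 24, 29, 34]
Compare 35 vs 38: take 35 from left. Merged: [11, 13, 22, 24, 29, 34, 35]
Compare 36 vs 38: take 36 from left. Merged: [11, 13, 22, 24, 29, 34, 35, 36]
Compare 39 vs 38: take 38 from right. Merged: [11, 13, 22, 24, 29, 34, 35, 36, 38]
Compare 39 vs 40: take 39 from left. Merged: [11, 13, 22, 24, 29, 34, 35, 36, 38, 39]
Append remaining from right: [40]. Merged: [11, 13, 22, 24, 29, 34, 35, 36, 38, 39, 40]

Final merged array: [11, 13, 22, 24, 29, 34, 35, 36, 38, 39, 40]
Total comparisons: 10

The merged array is [11, 13, 22, 24, 29, 34, 35, 36, 38, 39, 40], requiring 10 comparisons. The merge step runs in O(n) time where n is the total number of elements.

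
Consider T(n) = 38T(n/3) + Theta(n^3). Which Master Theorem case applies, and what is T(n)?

Master Theorem for T(n) = 38T(n/3) + O(n^3):

a = 38, b = 3, c = 3
log_b(a) = log_3(38) = 3.3111

Case 1: c = 3 < log_3(38) = 3.3111
T(n) = O(n^(log_3 38))

For T(n) = 38T(n/3) + O(n^3): log_3(38) = 3.3111. This is Case 1 of the Master Theorem (c < log_b(a), work dominated by leaves), giving O(n^(log_3 38)).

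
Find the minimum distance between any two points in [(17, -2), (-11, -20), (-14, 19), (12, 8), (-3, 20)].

Computing all pairwise distances among 5 points:

d((17, -2), (-11, -20)) = 33.2866
d((17, -2), (-14, 19)) = 37.4433
d((17, -2), (12, 8)) = 11.1803
d((17, -2), (-3, 20)) = 29.7321
d((-11, -20), (-14, 19)) = 39.1152
d((-11, -20), (12, 8)) = 36.2353
d((-11, -20), (-3, 20)) = 40.7922
d((-14, 19), (12, 8)) = 28.2312
d((-14, 19), (-3, 20)) = 11.0454 <-- minimum
d((12, 8), (-3, 20)) = 19.2094

Closest pair: (-14, 19) and (-3, 20) with distance 11.0454

The closest pair is (-14, 19) and (-3, 20) with Euclidean distance 11.0454. For 5 points, brute-force pairwise comparison is shown above. For large n, the divide-and-conquer algorithm (sort by x, recurse on halves, check the dividing strip) achieves O(n log n).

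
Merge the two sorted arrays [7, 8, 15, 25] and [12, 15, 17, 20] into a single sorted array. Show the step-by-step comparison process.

Merging process:

Compare 7 vs 12: take 7 from left. Merged: [7]
Compare 8 vs 12: take 8 from left. Merged: [7, 8]
Compare 15 vs 12: take 12 from right. Merged: [7, 8, 12]
Compare 15 vs 15: take 15 from left. Merged: [7, 8, 12, 15]
Compare 25 vs 15: take 15 from right. Merged: [7, 8, 12, 15, 15]
Compare 25 vs 17: take 17 from right. Merged: [7, 8, 12, 15, 15, 17]
Compare 25 vs 20: take 20 from right. Merged: [7, 8, 12, 15, 15, 17, 20]
Append remaining from left: [25]. Merged: [7, 8, 12, 15, 15, 17, 20, 25]

Final merged array: [7, 8, 12, 15, 15, 17, 20, 25]
Total comparisons: 7

The merged array is [7, 8, 12, 15, 15, 17, 20, 25], requiring 7 comparisons. The merge step runs in O(n) time where n is the total number of elements.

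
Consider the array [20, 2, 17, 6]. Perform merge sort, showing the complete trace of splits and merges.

Merge sort trace:

Split: [20, 2, 17, 6] -> [20, 2] and [17, 6]
  Split: [20, 2] -> [20] and [2]
  Merge: [20] + [2] -> [2, 20]
  Split: [17, 6] -> [17] and [6]
  Merge: [17] + [6] -> [6, 17]
Merge: [2, 20] + [6, 17] -> [2, 6, 17, 20]

Final sorted array: [2, 6, 17, 20]

The merge sort proceeds by recursively splitting the array and merging sorted halves.
After all merges, the sorted array is [2, 6, 17, 20].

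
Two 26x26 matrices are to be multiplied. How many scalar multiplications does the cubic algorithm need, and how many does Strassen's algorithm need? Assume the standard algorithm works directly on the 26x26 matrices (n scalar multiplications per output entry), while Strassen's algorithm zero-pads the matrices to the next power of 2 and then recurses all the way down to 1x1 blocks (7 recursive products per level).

Matrix multiplication for 26x26 matrices:

Strassen's algorithm requires power-of-2 dimensions. Pad 26x26 to 32x32 (next power of 2).

Standard algorithm: 26^3 = 17576 multiplications
Strassen's algorithm: 7^(log2(32)) = 7^5 = 16807 multiplications
Savings: 17576 - 16807 = 769 multiplications

Standard: 17576 multiplications (26^3). Strassen: 16807 multiplications (7^5, after padding to 32x32). Strassen reduces 8 recursive multiplications to 7 at each level.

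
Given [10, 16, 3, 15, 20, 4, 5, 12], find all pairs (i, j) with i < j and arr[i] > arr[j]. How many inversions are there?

Finding inversions in [10, 16, 3, 15, 20, 4, 5, 12]:

(0, 2): arr[0]=10 > arr[2]=3
(0, 5): arr[0]=10 > arr[5]=4
(0, 6): arr[0]=10 > arr[6]=5
(1, 2): arr[1]=16 > arr[2]=3
(1, 3): arr[1]=16 > arr[3]=15
(1, 5): arr[1]=16 > arr[5]=4
(1, 6): arr[1]=16 > arr[6]=5
(1, 7): arr[1]=16 > arr[7]=12
(3, 5): arr[3]=15 > arr[5]=4
(3, 6): arr[3]=15 > arr[6]=5
(3, 7): arr[3]=15 > arr[7]=12
(4, 5): arr[4]=20 > arr[5]=4
(4, 6): arr[4]=20 > arr[6]=5
(4, 7): arr[4]=20 > arr[7]=12

Total inversions: 14

The array has 14 inversion(s): (0,2), (0,5), (0,6), (1,2), (1,3), (1,5), (1,6), (1,7), (3,5), (3,6), (3,7), (4,5), (4,6), (4,7). Each pair (i,j) satisfies i < j and arr[i] > arr[j].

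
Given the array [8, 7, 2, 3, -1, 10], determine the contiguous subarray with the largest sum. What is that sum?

Using Kadane's algorithm on [8, 7, 2, 3, -1, 10]:

Scanning through the array:
Position 1 (value 7): max_ending_here = 15, max_so_far = 15
Position 2 (value 2): max_ending_here = 17, max_so_far = 17
Position 3 (value 3): max_ending_here = 20, max_so_far = 20
Position 4 (value -1): max_ending_here = 19, max_so_far = 20
Position 5 (value 10): max_ending_here = 29, max_so_far = 29

Maximum subarray: [8, 7, 2, 3, -1, 10]
Maximum sum: 29

The maximum subarray is [8, 7, 2, 3, -1, 10] with sum 29. This subarray runs from index 0 to index 5.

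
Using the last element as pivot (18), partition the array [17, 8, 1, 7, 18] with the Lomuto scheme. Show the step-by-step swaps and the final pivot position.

Lomuto partition with pivot = 18:

Initial array: [17, 8, 1, 7, 18]

arr[0]=17 <= 18: swap with position 0, array becomes [17, 8, 1, 7, 18]
arr[1]=8 <= 18: swap with position 1, array becomes [17, 8, 1, 7, 18]
arr[2]=1 <= 18: swap with position 2, array becomes [17, 8, 1, 7, 18]
arr[3]=7 <= 18: swap with position 3, array becomes [17, 8, 1, 7, 18]

Place pivot at position 4: [17, 8, 1, 7, 18]
Pivot position: 4

After partitioning with pivot 18, the array becomes [17, 8, 1, 7, 18]. The pivot is placed at index 4. All elements to the left of the pivot are <= 18, and all elements to the right are > 18.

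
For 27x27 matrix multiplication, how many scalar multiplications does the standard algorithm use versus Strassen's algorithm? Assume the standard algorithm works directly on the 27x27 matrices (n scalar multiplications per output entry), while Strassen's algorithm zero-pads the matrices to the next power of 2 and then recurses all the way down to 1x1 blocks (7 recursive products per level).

Matrix multiplication for 27x27 matrices:

Strassen's algorithm requires power-of-2 dimensions. Pad 27x27 to 32x32 (next power of 2).

Standard algorithm: 27^3 = 19683 multiplications
Strassen's algorithm: 7^(log2(32)) = 7^5 = 16807 multiplications
Savings: 19683 - 16807 = 2876 multiplications

Standard: 19683 multiplications (27^3). Strassen: 16807 multiplications (7^5, after padding to 32x32). Strassen reduces 8 recursive multiplications to 7 at each level.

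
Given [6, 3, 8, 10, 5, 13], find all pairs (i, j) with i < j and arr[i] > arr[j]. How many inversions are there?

Finding inversions in [6, 3, 8, 10, 5, 13]:

(0, 1): arr[0]=6 > arr[1]=3
(0, 4): arr[0]=6 > arr[4]=5
(2, 4): arr[2]=8 > arr[4]=5
(3, 4): arr[3]=10 > arr[4]=5

Total inversions: 4

The array has 4 inversion(s): (0,1), (0,4), (2,4), (3,4). Each pair (i,j) satisfies i < j and arr[i] > arr[j].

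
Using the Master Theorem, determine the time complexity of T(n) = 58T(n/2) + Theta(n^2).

Master Theorem for T(n) = 58T(n/2) + O(n^2):

a = 58, b = 2, c = 2
log_b(a) = log_2(58) = 5.8580

Case 1: c = 2 < log_2(58) = 5.8580
T(n) = O(n^(log_2 58))

For T(n) = 58T(n/2) + O(n^2): log_2(58) = 5.8580. This is Case 1 of the Master Theorem (c < log_b(a), work dominated by leaves), giving O(n^(log_2 58)).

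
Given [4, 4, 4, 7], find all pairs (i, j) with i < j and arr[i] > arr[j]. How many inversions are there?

Finding inversions in [4, 4, 4, 7]:


Total inversions: 0

The array has 0 inversions. It is already sorted.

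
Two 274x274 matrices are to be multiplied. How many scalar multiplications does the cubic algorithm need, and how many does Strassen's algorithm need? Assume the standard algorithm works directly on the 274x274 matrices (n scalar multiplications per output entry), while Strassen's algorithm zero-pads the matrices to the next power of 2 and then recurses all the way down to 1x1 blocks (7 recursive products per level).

Matrix multiplication for 274x274 matrices:

Strassen's algorithm requires power-of-2 dimensions. Pad 274x274 to 512x512 (next power of 2).

Standard algorithm: 274^3 = 20570824 multiplications
Strassen's algorithm: 7^(log2(512)) = 7^9 = 40353607 multiplications
Difference: 20570824 - 40353607 = -19782783 (Strassen uses MORE here due to padding overhead — for small or just-over-power-of-2 n, padding can outweigh the per-level savings)

Standard: 20570824 multiplications (274^3). Strassen: 40353607 multiplications (7^9, after padding to 512x512). Strassen reduces 8 recursive multiplications to 7 at each level.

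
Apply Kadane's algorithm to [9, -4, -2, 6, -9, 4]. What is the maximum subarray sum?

Using Kadane's algorithm on [9, -4, -2, 6, -9, 4]:

Scanning through the array:
Position 1 (value -4): max_ending_here = 5, max_so_far = 9
Position 2 (value -2): max_ending_here = 3, max_so_far = 9
Position 3 (value 6): max_ending_here = 9, max_so_far = 9
Position 4 (value -9): max_ending_here = 0, max_so_far = 9
Position 5 (value 4): max_ending_here = 4, max_so_far = 9

Maximum subarray: [9]
Maximum sum: 9

The maximum subarray is [9] with sum 9. This subarray runs from index 0 to index 0.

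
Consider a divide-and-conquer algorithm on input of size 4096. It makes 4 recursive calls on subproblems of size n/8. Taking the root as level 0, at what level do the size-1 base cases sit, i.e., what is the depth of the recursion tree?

For divide and conquer with division factor 8:

Problem sizes at each level:
Level 0: 4096
Level 1: 512
Level 2: 64
Level 3: 8
Level 4: 1

The root is level 0 and the size-1 base case is level 4 (the tree spans levels 0 through 4, i.e. 5 levels counting the root), so the depth is the number of divisions: log_8(4096) = 4

The recursion tree depth is log_8(4096) = 4. At each level, the problem size is divided by 8, so it takes 4 divisions to reduce to a base case of size 1. The algorithm makes 4 recursive calls at each level.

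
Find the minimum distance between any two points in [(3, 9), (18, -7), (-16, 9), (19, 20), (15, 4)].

Computing all pairwise distances among 5 points:

d((3, 9), (18, -7)) = 21.9317
d((3, 9), (-16, 9)) = 19.0
d((3, 9), (19, 20)) = 19.4165
d((3, 9), (15, 4)) = 13.0
d((18, -7), (-16, 9)) = 37.5766
d((18, -7), (19, 20)) = 27.0185
d((18, -7), (15, 4)) = 11.4018 <-- minimum
d((-16, 9), (19, 20)) = 36.6879
d((-16, 9), (15, 4)) = 31.4006
d((19, 20), (15, 4)) = 16.4924

Closest pair: (18, -7) and (15, 4) with distance 11.4018

The closest pair is (18, -7) and (15, 4) with Euclidean distance 11.4018. For 5 points, brute-force pairwise comparison is shown above. For large n, the divide-and-conquer algorithm (sort by x, recurse on halves, check the dividing strip) achieves O(n log n).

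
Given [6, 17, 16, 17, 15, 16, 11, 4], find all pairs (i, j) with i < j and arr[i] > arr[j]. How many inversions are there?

Finding inversions in [6, 17, 16, 17, 15, 16, 11, 4]:

(0, 7): arr[0]=6 > arr[7]=4
(1, 2): arr[1]=17 > arr[2]=16
(1, 4): arr[1]=17 > arr[4]=15
(1, 5): arr[1]=17 > arr[5]=16
(1, 6): arr[1]=17 > arr[6]=11
(1, 7): arr[1]=17 > arr[7]=4
(2, 4): arr[2]=16 > arr[4]=15
(2, 6): arr[2]=16 > arr[6]=11
(2, 7): arr[2]=16 > arr[7]=4
(3, 4): arr[3]=17 > arr[4]=15
(3, 5): arr[3]=17 > arr[5]=16
(3, 6): arr[3]=17 > arr[6]=11
(3, 7): arr[3]=17 > arr[7]=4
(4, 6): arr[4]=15 > arr[6]=11
(4, 7): arr[4]=15 > arr[7]=4
(5, 6): arr[5]=16 > arr[6]=11
(5, 7): arr[5]=16 > arr[7]=4
(6, 7): arr[6]=11 > arr[7]=4

Total inversions: 18

The array has 18 inversion(s): (0,7), (1,2), (1,4), (1,5), (1,6), (1,7), (2,4), (2,6), (2,7), (3,4), (3,5), (3,6), (3,7), (4,6), (4,7), (5,6), (5,7), (6,7). Each pair (i,j) satisfies i < j and arr[i] > arr[j].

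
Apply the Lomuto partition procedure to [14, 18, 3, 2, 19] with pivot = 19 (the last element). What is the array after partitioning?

Lomuto partition with pivot = 19:

Initial array: [14, 18, 3, 2, 19]

arr[0]=14 <= 19: swap with position 0, array becomes [14, 18, 3, 2, 19]
arr[1]=18 <= 19: swap with position 1, array becomes [14, 18, 3, 2, 19]
arr[2]=3 <= 19: swap with position 2, array becomes [14, 18, 3, 2, 19]
arr[3]=2 <= 19: swap with position 3, array becomes [14, 18, 3, 2, 19]

Place pivot at position 4: [14, 18, 3, 2, 19]
Pivot position: 4

After partitioning with pivot 19, the array becomes [14, 18, 3, 2, 19]. The pivot is placed at index 4. All elements to the left of the pivot are <= 19, and all elements to the right are > 19.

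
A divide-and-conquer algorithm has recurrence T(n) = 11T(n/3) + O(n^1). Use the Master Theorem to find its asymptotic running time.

Master Theorem for T(n) = 11T(n/3) + O(n^1):

a = 11, b = 3, c = 1
log_b(a) = log_3(11) = 2.1827

Case 1: c = 1 < log_3(11) = 2.1827
T(n) = O(n^(log_3 11))

For T(n) = 11T(n/3) + O(n^1): log_3(11) = 2.1827. This is Case 1 of the Master Theorem (c < log_b(a), work dominated by leaves), giving O(n^(log_3 11)).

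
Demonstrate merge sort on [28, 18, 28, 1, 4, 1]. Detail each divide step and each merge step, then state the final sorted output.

Merge sort trace:

Split: [28, 18, 28, 1, 4, 1] -> [28, 18, 28] and [1, 4, 1]
  Split: [28, 18, 28] -> [28] and [18, 28]
    Split: [18, 28] -> [18] and [28]
    Merge: [18] + [28] -> [18, 28]
  Merge: [28] + [18, 28] -> [18, 28, 28]
  Split: [1, 4, 1] -> [1] and [4, 1]
    Split: [4, 1] -> [4] and [1]
    Merge: [4] + [1] -> [1, 4]
  Merge: [1] + [1, 4] -> [1, 1, 4]
Merge: [18, 28, 28] + [1, 1, 4] -> [1, 1, 4, 18, 28, 28]

Final sorted array: [1, 1, 4, 18, 28, 28]

The merge sort proceeds by recursively splitting the array and merging sorted halves.
After all merges, the sorted array is [1, 1, 4, 18, 28, 28].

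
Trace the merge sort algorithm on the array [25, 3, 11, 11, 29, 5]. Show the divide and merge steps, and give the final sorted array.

Merge sort trace:

Split: [25, 3, 11, 11, 29, 5] -> [25, 3, 11] and [11, 29, 5]
  Split: [25, 3, 11] -> [25] and [3, 11]
    Split: [3, 11] -> [3] and [11]
    Merge: [3] + [11] -> [3, 11]
  Merge: [25] + [3, 11] -> [3, 11, 25]
  Split: [11, 29, 5] -> [11] and [29, 5]
    Split: [29, 5] -> [29] and [5]
    Merge: [29] + [5] -> [5, 29]
  Merge: [11] + [5, 29] -> [5, 11, 29]
Merge: [3, 11, 25] + [5, 11, 29] -> [3, 5, 11, 11, 25, 29]

Final sorted array: [3, 5, 11, 11, 25, 29]

The merge sort proceeds by recursively splitting the array and merging sorted halves.
After all merges, the sorted array is [3, 5, 11, 11, 25, 29].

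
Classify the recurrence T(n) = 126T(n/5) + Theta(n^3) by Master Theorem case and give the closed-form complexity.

Master Theorem for T(n) = 126T(n/5) + O(n^3):

a = 126, b = 5, c = 3
log_b(a) = log_5(126) = 3.0050

Case 1: c = 3 < log_5(126) = 3.0050
T(n) = O(n^(log_5 126))

For T(n) = 126T(n/5) + O(n^3): log_5(126) = 3.0050. This is Case 1 of the Master Theorem (c < log_b(a), work dominated by leaves), giving O(n^(log_5 126)).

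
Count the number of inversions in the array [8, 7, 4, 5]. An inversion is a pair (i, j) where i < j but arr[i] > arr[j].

Finding inversions in [8, 7, 4, 5]:

(0, 1): arr[0]=8 > arr[1]=7
(0, 2): arr[0]=8 > arr[2]=4
(0, 3): arr[0]=8 > arr[3]=5
(1, 2): arr[1]=7 > arr[2]=4
(1, 3): arr[1]=7 > arr[3]=5

Total inversions: 5

The array has 5 inversion(s): (0,1), (0,2), (0,3), (1,2), (1,3). Each pair (i,j) satisfies i < j and arr[i] > arr[j].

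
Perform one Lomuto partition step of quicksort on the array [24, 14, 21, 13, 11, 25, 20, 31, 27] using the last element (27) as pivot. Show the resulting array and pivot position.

Lomuto partition with pivot = 27:

Initial array: [24, 14, 21, 13, 11, 25, 20, 31, 27]

arr[0]=24 <= 27: swap with position 0, array becomes [24, 14, 21, 13, 11, 25, 20, 31, 27]
arr[1]=14 <= 27: swap with position 1, array becomes [24, 14, 21, 13, 11, 25, 20, 31, 27]
arr[2]=21 <= 27: swap with position 2, array becomes [24, 14, 21, 13, 11, 25, 20, 31, 27]
arr[3]=13 <= 27: swap with position 3, array becomes [24, 14, 21, 13, 11, 25, 20, 31, 27]
arr[4]=11 <= 27: swap with position 4, array becomes [24, 14, 21, 13, 11, 25, 20, 31, 27]
arr[5]=25 <= 27: swap with position 5, array becomes [24, 14, 21, 13, 11, 25, 20, 31, 27]
arr[6]=20 <= 27: swap with position 6, array becomes [24, 14, 21, 13, 11, 25, 20, 31, 27]
arr[7]=31 > 27: no swap

Place pivot at position 7: [24, 14, 21, 13, 11, 25, 20, 27, 31]
Pivot position: 7

After partitioning with pivot 27, the array becomes [24, 14, 21, 13, 11, 25, 20, 27, 31]. The pivot is placed at index 7. All elements to the left of the pivot are <= 27, and all elements to the right are > 27.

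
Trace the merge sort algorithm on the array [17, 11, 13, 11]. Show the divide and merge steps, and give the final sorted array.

Merge sort trace:

Split: [17, 11, 13, 11] -> [17, 11] and [13, 11]
  Split: [17, 11] -> [17] and [11]
  Merge: [17] + [11] -> [11, 17]
  Split: [13, 11] -> [13] and [11]
  Merge: [13] + [11] -> [11, 13]
Merge: [11, 17] + [11, 13] -> [11, 11, 13, 17]

Final sorted array: [11, 11, 13, 17]

The merge sort proceeds by recursively splitting the array and merging sorted halves.
After all merges, the sorted array is [11, 11, 13, 17].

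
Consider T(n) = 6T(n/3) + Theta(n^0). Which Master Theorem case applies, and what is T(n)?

Master Theorem for T(n) = 6T(n/3) + O(n^0):

a = 6, b = 3, c = 0
log_b(a) = log_3(6) = 1.6309

Case 1: c = 0 < log_3(6) = 1.6309
T(n) = O(n^(log_3 6))

For T(n) = 6T(n/3) + O(n^0): log_3(6) = 1.6309. This is Case 1 of the Master Theorem (c < log_b(a), work dominated by leaves), giving O(n^(log_3 6)).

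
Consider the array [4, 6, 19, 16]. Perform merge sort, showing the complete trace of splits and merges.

Merge sort trace:

Split: [4, 6, 19, 16] -> [4, 6] and [19, 16]
  Split: [4, 6] -> [4] and [6]
  Merge: [4] + [6] -> [4, 6]
  Split: [19, 16] -> [19] and [16]
  Merge: [19] + [16] -> [16, 19]
Merge: [4, 6] + [16, 19] -> [4, 6, 16, 19]

Final sorted array: [4, 6, 16, 19]

The merge sort proceeds by recursively splitting the array and merging sorted halves.
After all merges, the sorted array is [4, 6, 16, 19].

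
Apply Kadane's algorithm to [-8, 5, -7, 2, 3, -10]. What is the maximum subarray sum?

Using Kadane's algorithm on [-8, 5, -7, 2, 3, -10]:

Scanning through the array:
Position 1 (value 5): max_ending_here = 5, max_so_far = 5
Position 2 (value -7): max_ending_here = -2, max_so_far = 5
Position 3 (value 2): max_ending_here = 2, max_so_far = 5
Position 4 (value 3): max_ending_here = 5, max_so_far = 5
Position 5 (value -10): max_ending_here = -5, max_so_far = 5

Maximum subarray: [5]
Maximum sum: 5

The maximum subarray is [5] with sum 5. This subarray runs from index 1 to index 1.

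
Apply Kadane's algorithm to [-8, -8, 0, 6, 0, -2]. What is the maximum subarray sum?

Using Kadane's algorithm on [-8, -8, 0, 6, 0, -2]:

Scanning through the array:
Position 1 (value -8): max_ending_here = -8, max_so_far = -8
Position 2 (value 0): max_ending_here = 0, max_so_far = 0
Position 3 (value 6): max_ending_here = 6, max_so_far = 6
Position 4 (value 0): max_ending_here = 6, max_so_far = 6
Position 5 (value -2): max_ending_here = 4, max_so_far = 6

Maximum subarray: [0, 6]
Maximum sum: 6

The maximum subarray is [0, 6] with sum 6. This subarray runs from index 2 to index 3.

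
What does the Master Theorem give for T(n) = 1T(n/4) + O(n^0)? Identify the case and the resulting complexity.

Master Theorem for T(n) = 1T(n/4) + O(n^0):

a = 1, b = 4, c = 0
log_b(a) = log_4(1) = 0.0000

Case 2: c = 0 = log_4(1) = 0.0000
T(n) = O(n^0 log n) = O(log n)

For T(n) = 1T(n/4) + O(n^0): log_4(1) = 0.0000. This is Case 2 of the Master Theorem (c = log_b(a), equal work at all levels), giving O(log n).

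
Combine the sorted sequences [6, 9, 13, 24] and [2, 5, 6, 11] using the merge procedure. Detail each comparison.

Merging process:

Compare 6 vs 2: take 2 from right. Merged: [2]
Compare 6 vs 5: take 5 from right. Merged: [2, 5]
Compare 6 vs 6: take 6 from left. Merged: [2, 5, 6]
Compare 9 vs 6: take 6 from right. Merged: [2, 5, 6, 6]
Compare 9 vs 11: take 9 from left. Merged: [2, 5, 6, 6, 9]
Compare 13 vs 11: take 11 from right. Merged: [2, 5, 6, 6, 9, 11]
Append remaining from left: [13, 24]. Merged: [2, 5, 6, 6, 9, 11, 13, 24]

Final merged array: [2, 5, 6, 6, 9, 11, 13, 24]
Total comparisons: 6

The merged array is [2, 5, 6, 6, 9, 11, 13, 24], requiring 6 comparisons. The merge step runs in O(n) time where n is the total number of elements.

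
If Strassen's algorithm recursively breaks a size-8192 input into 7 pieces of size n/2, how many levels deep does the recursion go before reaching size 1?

For divide and conquer with division factor 2:

Problem sizes at each level:
Level 0: 8192
Level 1: 4096
Level 2: 2048
Level 3: 1024
Level 4: 512
Level 5: 256
Level 6: 128
Level 7: 64
Level 8: 32
Level 9: 16
Level 10: 8
Level 11: 4
Level 12: 2
Level 13: 1

The root is level 0 and the size-1 base case is level 13 (the tree spans levels 0 through 13, i.e. 14 levels counting the root), so the depth is the number of divisions: log_2(8192) = 13

The recursion tree depth is log_2(8192) = 13. At each level, the problem size is divided by 2, so it takes 13 divisions to reduce to a base case of size 1. The algorithm makes 7 recursive calls at each level.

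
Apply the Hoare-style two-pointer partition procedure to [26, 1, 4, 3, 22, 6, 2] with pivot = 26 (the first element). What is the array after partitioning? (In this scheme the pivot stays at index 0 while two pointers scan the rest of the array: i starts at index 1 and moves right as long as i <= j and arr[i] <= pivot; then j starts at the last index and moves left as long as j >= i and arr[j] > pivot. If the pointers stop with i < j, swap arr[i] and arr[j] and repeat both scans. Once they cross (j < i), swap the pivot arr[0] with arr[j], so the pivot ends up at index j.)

Hoare-style two-pointer partition with pivot = 26:

Initial array: [26, 1, 4, 3, 22, 6, 2]

Pointers start at i = 1, j = 6.
i ends at 7, j ends at 6: the pointers have crossed (j < i), so scanning stops.

Swap pivot arr[0] with arr[6] to place pivot at position 6: [2, 1, 4, 3, 22, 6, 26]
Pivot position: 6

After partitioning with pivot 26, the array becomes [2, 1, 4, 3, 22, 6, 26]. The pivot is placed at index 6. All elements to the left of the pivot are <= 26, and all elements to the right are > 26.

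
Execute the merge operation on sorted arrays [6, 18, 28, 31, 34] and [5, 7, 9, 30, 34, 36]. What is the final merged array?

Merging process:

Compare 6 vs 5: take 5 from right. Merged: [5]
Compare 6 vs 7: take 6 from left. Merged: [5, 6]
Compare 18 vs 7: take 7 from right. Merged: [5, 6, 7]
Compare 18 vs 9: take 9 from right. Merged: [5, 6, 7, 9]
Compare 18 vs 30: take 18 from left. Merged: [5, 6, 7, 9, 18]
Compare 28 vs 30: take 28 from left. Merged: [5, 6, 7, 9, 18, 28]
Compare 31 vs 30: take 30 from right. Merged: [5, 6, 7, 9, 18, 28, 30]
Compare 31 vs 34: take 31 from left. Merged: [5, 6, 7, 9, 18, 28, 30, 31]
Compare 34 vs 34: take 34 from left. Merged: [5, 6, 7, 9, 18, 28, 30, 31, 34]
Append remaining from right: [34, 36]. Merged: [5, 6, 7, 9, 18, 28, 30, 31, 34, 34, 36]

Final merged array: [5, 6, 7, 9, 18, 28, 30, 31, 34, 34, 36]
Total comparisons: 9

The merged array is [5, 6, 7, 9, 18, 28, 30, 31, 34, 34, 36], requiring 9 comparisons. The merge step runs in O(n) time where n is the total number of elements.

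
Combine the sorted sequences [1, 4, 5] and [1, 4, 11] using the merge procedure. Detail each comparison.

Merging process:

Compare 1 vs 1: take 1 from left. Merged: [1]
Compare 4 vs 1: take 1 from right. Merged: [1, 1]
Compare 4 vs 4: take 4 from left. Merged: [1, 1, 4]
Compare 5 vs 4: take 4 from right. Merged: [1, 1, 4, 4]
Compare 5 vs 11: take 5 from left. Merged: [1, 1, 4, 4, 5]
Append remaining from right: [11]. Merged: [1, 1, 4, 4, 5, 11]

Final merged array: [1, 1, 4, 4, 5, 11]
Total comparisons: 5

The merged array is [1, 1, 4, 4, 5, 11], requiring 5 comparisons. The merge step runs in O(n) time where n is the total number of elements.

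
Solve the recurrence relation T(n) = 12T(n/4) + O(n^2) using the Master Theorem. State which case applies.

Master Theorem for T(n) = 12T(n/4) + O(n^2):

a = 12, b = 4, c = 2
log_b(a) = log_4(12) = 1.7925

Case 3: c = 2 > log_4(12) = 1.7925
T(n) = O(n^2) = O(n^2)

For T(n) = 12T(n/4) + O(n^2): log_4(12) = 1.7925. This is Case 3 of the Master Theorem (c > log_b(a), work dominated by root), giving O(n^2).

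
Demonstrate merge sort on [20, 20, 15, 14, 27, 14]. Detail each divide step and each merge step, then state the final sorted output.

Merge sort trace:

Split: [20, 20, 15, 14, 27, 14] -> [20, 20, 15] and [14, 27, 14]
  Split: [20, 20, 15] -> [20] and [20, 15]
    Split: [20, 15] -> [20] and [15]
    Merge: [20] + [15] -> [15, 20]
  Merge: [20] + [15, 20] -> [15, 20, 20]
  Split: [14, 27, 14] -> [14] and [27, 14]
    Split: [27, 14] -> [27] and [14]
    Merge: [27] + [14] -> [14, 27]
  Merge: [14] + [14, 27] -> [14, 14, 27]
Merge: [15, 20, 20] + [14, 14, 27] -> [14, 14, 15, 20, 20, 27]

Final sorted array: [14, 14, 15, 20, 20, 27]

The merge sort proceeds by recursively splitting the array and merging sorted halves.
After all merges, the sorted array is [14, 14, 15, 20, 20, 27].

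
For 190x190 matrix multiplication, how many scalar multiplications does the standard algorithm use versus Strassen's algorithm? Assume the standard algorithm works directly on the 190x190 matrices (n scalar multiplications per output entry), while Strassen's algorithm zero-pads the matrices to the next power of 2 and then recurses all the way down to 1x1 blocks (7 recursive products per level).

Matrix multiplication for 190x190 matrices:

Strassen's algorithm requires power-of-2 dimensions. Pad 190x190 to 256x256 (next power of 2).

Standard algorithm: 190^3 = 6859000 multiplications
Strassen's algorithm: 7^(log2(256)) = 7^8 = 5764801 multiplications
Savings: 6859000 - 5764801 = 1094199 multiplications

Standard: 6859000 multiplications (190^3). Strassen: 5764801 multiplications (7^8, after padding to 256x256). Strassen reduces 8 recursive multiplications to 7 at each level.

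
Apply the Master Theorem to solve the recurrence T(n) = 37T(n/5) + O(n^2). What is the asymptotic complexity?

Master Theorem for T(n) = 37T(n/5) + O(n^2):

a = 37, b = 5, c = 2
log_b(a) = log_5(37) = 2.2436

Case 1: c = 2 < log_5(37) = 2.2436
T(n) = O(n^(log_5 37))

For T(n) = 37T(n/5) + O(n^2): log_5(37) = 2.2436. This is Case 1 of the Master Theorem (c < log_b(a), work dominated by leaves), giving O(n^(log_5 37)).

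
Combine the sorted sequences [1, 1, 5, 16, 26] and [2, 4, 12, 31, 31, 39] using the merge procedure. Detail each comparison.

Merging process:

Compare 1 vs 2: take 1 from left. Merged: [1]
Compare 1 vs 2: take 1 from left. Merged: [1, 1]
Compare 5 vs 2: take 2 from right. Merged: [1, 1, 2]
Compare 5 vs 4: take 4 from right. Merged: [1, 1, 2, 4]
Compare 5 vs 12: take 5 from left. Merged: [1, 1, 2, 4, 5]
Compare 16 vs 12: take 12 from right. Merged: [1, 1, 2, 4, 5, 12]
Compare 16 vs 31: take 16 from left. Merged: [1, 1, 2, 4, 5, 12, 16]
Compare 26 vs 31: take 26 from left. Merged: [1, 1, 2, 4, 5, 12, 16, 26]
Append remaining from right: [31, 31, 39]. Merged: [1, 1, 2, 4, 5, 12, 16, 26, 31, 31, 39]

Final merged array: [1, 1, 2, 4, 5, 12, 16, 26, 31, 31, 39]
Total comparisons: 8

The merged array is [1, 1, 2, 4, 5, 12, 16, 26, 31, 31, 39], requiring 8 comparisons. The merge step runs in O(n) time where n is the total number of elements.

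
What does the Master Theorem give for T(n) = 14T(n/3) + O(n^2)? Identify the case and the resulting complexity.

Master Theorem for T(n) = 14T(n/3) + O(n^2):

a = 14, b = 3, c = 2
log_b(a) = log_3(14) = 2.4022

Case 1: c = 2 < log_3(14) = 2.4022
T(n) = O(n^(log_3 14))

For T(n) = 14T(n/3) + O(n^2): log_3(14) = 2.4022. This is Case 1 of the Master Theorem (c < log_b(a), work dominated by leaves), giving O(n^(log_3 14)).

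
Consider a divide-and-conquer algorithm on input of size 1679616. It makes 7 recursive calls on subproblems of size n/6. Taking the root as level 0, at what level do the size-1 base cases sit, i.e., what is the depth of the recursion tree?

For divide and conquer with division factor 6:

Problem sizes at each level:
Level 0: 1679616
Level 1: 279936
Level 2: 46656
Level 3: 7776
Level 4: 1296
Level 5: 216
Level 6: 36
Level 7: 6
Level 8: 1

The root is level 0 and the size-1 base case is level 8 (the tree spans levels 0 through 8, i.e. 9 levels counting the root), so the depth is the number of divisions: log_6(1679616) = 8

The recursion tree depth is log_6(1679616) = 8. At each level, the problem size is divided by 6, so it takes 8 divisions to reduce to a base case of size 1. The algorithm makes 7 recursive calls at each level.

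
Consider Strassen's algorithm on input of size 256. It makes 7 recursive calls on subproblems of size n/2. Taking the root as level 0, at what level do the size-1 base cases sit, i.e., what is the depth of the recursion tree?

For divide and conquer with division factor 2:

Problem sizes at each level:
Level 0: 256
Level 1: 128
Level 2: 64
Level 3: 32
Level 4: 16
Level 5: 8
Level 6: 4
Level 7: 2
Level 8: 1

The root is level 0 and the size-1 base case is level 8 (the tree spans levels 0 through 8, i.e. 9 levels counting the root), so the depth is the number of divisions: log_2(256) = 8

The recursion tree depth is log_2(256) = 8. At each level, the problem size is divided by 2, so it takes 8 divisions to reduce to a base case of size 1. The algorithm makes 7 recursive calls at each level.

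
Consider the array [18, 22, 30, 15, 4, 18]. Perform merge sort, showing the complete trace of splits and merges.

Merge sort trace:

Split: [18, 22, 30, 15, 4, 18] -> [18, 22, 30] and [15, 4, 18]
  Split: [18, 22, 30] -> [18] and [22, 30]
    Split: [22, 30] -> [22] and [30]
    Merge: [22] + [30] -> [22, 30]
  Merge: [18] + [22, 30] -> [18, 22, 30]
  Split: [15, 4, 18] -> [15] and [4, 18]
    Split: [4, 18] -> [4] and [18]
    Merge: [4] + [18] -> [4, 18]
  Merge: [15] + [4, 18] -> [4, 15, 18]
Merge: [18, 22, 30] + [4, 15, 18] -> [4, 15, 18, 18, 22, 30]

Final sorted array: [4, 15, 18, 18, 22, 30]

The merge sort proceeds by recursively splitting the array and merging sorted halves.
After all merges, the sorted array is [4, 15, 18, 18, 22, 30].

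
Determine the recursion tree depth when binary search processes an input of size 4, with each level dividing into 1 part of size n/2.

For divide and conquer with division factor 2:

Problem sizes at each level:
Level 0: 4
Level 1: 2
Level 2: 1

The root is level 0 and the size-1 base case is level 2 (the tree spans levels 0 through 2, i.e. 3 levels counting the root), so the depth is the number of divisions: log_2(4) = 2

The recursion tree depth is log_2(4) = 2. At each level, the problem size is divided by 2, so it takes 2 divisions to reduce to a base case of size 1. The algorithm makes 1 recursive call at each level.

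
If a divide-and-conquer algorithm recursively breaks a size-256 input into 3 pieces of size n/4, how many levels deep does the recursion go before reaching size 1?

For divide and conquer with division factor 4:

Problem sizes at each level:
Level 0: 256
Level 1: 64
Level 2: 16
Level 3: 4
Level 4: 1

The root is level 0 and the size-1 base case is level 4 (the tree spans levels 0 through 4, i.e. 5 levels counting the root), so the depth is the number of divisions: log_4(256) = 4

The recursion tree depth is log_4(256) = 4. At each level, the problem size is divided by 4, so it takes 4 divisions to reduce to a base case of size 1. The algorithm makes 3 recursive calls at each level.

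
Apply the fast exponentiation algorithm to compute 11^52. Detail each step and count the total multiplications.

Computing 11^52 by squaring (build up from 11^1; each line after the first costs one multiplication):

11^1 = 11
11^2 = (11^1)^2 = 11^2 = 121
11^3 = 11 * 11^2 = 11 * 121 = 1331
11^6 = (11^3)^2 = 1331^2 = 1771561
11^12 = (11^6)^2 = 1771561^2 = 3138428376721
11^13 = 11 * 11^12 = 11 * 3138428376721 = 34522712143931
11^26 = (11^13)^2 = 34522712143931^2 = 1191817653772720942460132761
11^52 = (11^26)^2 = 1191817653772720942460132761^2 = 1420429319844313329730664601483335671261683881745483121

Result: 1420429319844313329730664601483335671261683881745483121
Multiplications needed: 7 (7 lines after 11^1)

11^52 = 1420429319844313329730664601483335671261683881745483121. Using exponentiation by squaring, this requires 7 multiplications. The key idea: if the exponent is even, square the half-power; if odd, multiply by the base once.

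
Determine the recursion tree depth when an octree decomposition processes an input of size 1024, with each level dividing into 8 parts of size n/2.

For divide and conquer with division factor 2:

Problem sizes at each level:
Level 0: 1024
Level 1: 512
Level 2: 256
Level 3: 128
Level 4: 64
Level 5: 32
Level 6: 16
Level 7: 8
Level 8: 4
Level 9: 2
Level 10: 1

The root is level 0 and the size-1 base case is level 10 (the tree spans levels 0 through 10, i.e. 11 levels counting the root), so the depth is the number of divisions: log_2(1024) = 10

The recursion tree depth is log_2(1024) = 10. At each level, the problem size is divided by 2, so it takes 10 divisions to reduce to a base case of size 1. The algorithm makes 8 recursive calls at each level.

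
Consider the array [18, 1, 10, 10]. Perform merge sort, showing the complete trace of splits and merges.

Merge sort trace:

Split: [18, 1, 10, 10] -> [18, 1] and [10, 10]
  Split: [18, 1] -> [18] and [1]
  Merge: [18] + [1] -> [1, 18]
  Split: [10, 10] -> [10] and [10]
  Merge: [10] + [10] -> [10, 10]
Merge: [1, 18] + [10, 10] -> [1, 10, 10, 18]

Final sorted array: [1, 10, 10, 18]

The merge sort proceeds by recursively splitting the array and merging sorted halves.
After all merges, the sorted array is [1, 10, 10, 18].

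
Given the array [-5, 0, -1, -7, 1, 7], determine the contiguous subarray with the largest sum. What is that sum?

Using Kadane's algorithm on [-5, 0, -1, -7, 1, 7]:

Scanning through the array:
Position 1 (value 0): max_ending_here = 0, max_so_far = 0
Position 2 (value -1): max_ending_here = -1, max_so_far = 0
Position 3 (value -7): max_ending_here = -7, max_so_far = 0
Position 4 (value 1): max_ending_here = 1, max_so_far = 1
Position 5 (value 7): max_ending_here = 8, max_so_far = 8

Maximum subarray: [1, 7]
Maximum sum: 8

The maximum subarray is [1, 7] with sum 8. This subarray runs from index 4 to index 5.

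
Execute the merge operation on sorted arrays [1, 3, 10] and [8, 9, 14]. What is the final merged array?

Merging process:

Compare 1 vs 8: take 1 from left. Merged: [1]
Compare 3 vs 8: take 3 from left. Merged: [1, 3]
Compare 10 vs 8: take 8 from right. Merged: [1, 3, 8]
Compare 10 vs 9: take 9 from right. Merged: [1, 3, 8, 9]
Compare 10 vs 14: take 10 from left. Merged: [1, 3, 8, 9, 10]
Append remaining from right: [14]. Merged: [1, 3, 8, 9, 10, 14]

Final merged array: [1, 3, 8, 9, 10, 14]
Total comparisons: 5

The merged array is [1, 3, 8, 9, 10, 14], requiring 5 comparisons. The merge step runs in O(n) time where n is the total number of elements.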